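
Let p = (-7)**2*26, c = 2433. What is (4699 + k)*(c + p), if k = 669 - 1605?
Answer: 13949441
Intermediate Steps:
k = -936
p = 1274 (p = 49*26 = 1274)
(4699 + k)*(c + p) = (4699 - 936)*(2433 + 1274) = 3763*3707 = 13949441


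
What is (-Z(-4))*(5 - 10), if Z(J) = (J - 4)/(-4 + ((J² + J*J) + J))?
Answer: -5/3 ≈ -1.6667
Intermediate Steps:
Z(J) = (-4 + J)/(-4 + J + 2*J²) (Z(J) = (-4 + J)/(-4 + ((J² + J²) + J)) = (-4 + J)/(-4 + (2*J² + J)) = (-4 + J)/(-4 + (J + 2*J²)) = (-4 + J)/(-4 + J + 2*J²))
(-Z(-4))*(5 - 10) = (-(-4 - 4)/(-4 - 4 + 2*(-4)²))*(5 - 10) = -(-8)/(-4 - 4 + 2*16)*(-5) = -(-8)/(-4 - 4 + 32)*(-5) = -(-8)/24*(-5) = -1*(-⅓)*(-5) = (⅓)*(-5) = -5/3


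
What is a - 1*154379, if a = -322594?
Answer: -476973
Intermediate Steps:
a - 1*154379 = -322594 - 1*154379 = -322594 - 154379 = -476973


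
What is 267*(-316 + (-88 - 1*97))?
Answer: -133767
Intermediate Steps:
267*(-316 + (-88 - 1*97)) = 267*(-316 + (-88 - 97)) = 267*(-316 - 185) = 267*(-501) = -133767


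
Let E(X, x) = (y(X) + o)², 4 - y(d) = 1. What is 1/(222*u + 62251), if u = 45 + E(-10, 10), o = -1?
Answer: 1/73129 ≈ 1.3674e-5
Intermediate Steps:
y(d) = 3 (y(d) = 4 - 1*1 = 4 - 1 = 3)
E(X, x) = 4 (E(X, x) = (3 - 1)² = 2² = 4)
u = 49 (u = 45 + 4 = 49)
1/(222*u + 62251) = 1/(222*49 + 62251) = 1/(10878 + 62251) = 1/73129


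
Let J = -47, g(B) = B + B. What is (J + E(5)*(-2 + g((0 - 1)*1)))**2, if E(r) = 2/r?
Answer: 59049/25 ≈ 2362.0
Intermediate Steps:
g(B) = 2*B
(J + E(5)*(-2 + g((0 - 1)*1)))**2 = (-47 + (2/5)*(-2 + 2*((0 - 1)*1)))**2 = (-47 + (2*(1/5))*(-2 + 2*(-1*1)))**2 = (-47 + 2*(-2 + 2*(-1))/5)**2 = (-47 + 2*(-2 - 2)/5)**2 = (-47 + (2/5)*(-4))**2 = (-47 - 8/5)**2 = (-243/5)**2 = 59049/25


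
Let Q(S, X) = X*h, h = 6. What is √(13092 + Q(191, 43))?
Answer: 5*√534 ≈ 115.54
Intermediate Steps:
Q(S, X) = 6*X (Q(S, X) = X*6 = 6*X)
√(13092 + Q(191, 43)) = √(13092 + 6*43) = √(13092 + 258) = √13350 = 5*√534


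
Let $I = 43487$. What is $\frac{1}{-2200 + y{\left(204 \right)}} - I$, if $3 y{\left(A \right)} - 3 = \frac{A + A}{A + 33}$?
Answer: $- \frac{22657901386}{521027} \approx -43487.0$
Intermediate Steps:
$y{\left(A \right)} = 1 + \frac{2 A}{3 \left(33 + A\right)}$ ($y{\left(A \right)} = 1 + \frac{\left(A + A\right) \frac{1}{A + 33}}{3} = 1 + \frac{2 A \frac{1}{33 + A}}{3} = 1 + \frac{2 A}{3 \left(33 + A\right)}$)
$\frac{1}{-2200 + y{\left(204 \right)}} - I = \frac{1}{-2200 + \frac{99 + 5 \cdot 204}{3 \left(33 + 204\right)}} - 43487 = \frac{1}{-2200 + \frac{99 + 1020}{3 \cdot 237}} - 43487 = \frac{1}{-2200 + \frac{1}{3} \cdot \frac{1}{237} \cdot 1119} - 43487 = \frac{1}{-2200 + \frac{373}{237}} - 43487 = \frac{1}{- \frac{521027}{237}} - 43487 = - \frac{237}{521027} - 43487 = - \frac{22657901386}{521027}$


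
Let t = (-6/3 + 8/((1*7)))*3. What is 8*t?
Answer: -144/7 ≈ -20.571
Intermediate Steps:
t = -18/7 (t = (-6*⅓ + 8/7)*3 = (-2 + 8*(⅐))*3 = (-2 + 8/7)*3 = -6/7*3 = -18/7 ≈ -2.5714)
8*t = 8*(-18/7) = -144/7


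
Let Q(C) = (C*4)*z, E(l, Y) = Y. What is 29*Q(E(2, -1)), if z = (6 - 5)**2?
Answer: -116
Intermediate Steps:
z = 1 (z = 1**2 = 1)
Q(C) = 4*C (Q(C) = (C*4)*1 = (4*C)*1 = 4*C)
29*Q(E(2, -1)) = 29*(4*(-1)) = 29*(-4) = -116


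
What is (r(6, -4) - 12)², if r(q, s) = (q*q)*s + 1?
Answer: 24025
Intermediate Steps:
r(q, s) = 1 + s*q² (r(q, s) = q²*s + 1 = s*q² + 1 = 1 + s*q²)
(r(6, -4) - 12)² = ((1 - 4*6²) - 12)² = ((1 - 4*36) - 12)² = ((1 - 144) - 12)² = (-143 - 12)² = (-155)² = 24025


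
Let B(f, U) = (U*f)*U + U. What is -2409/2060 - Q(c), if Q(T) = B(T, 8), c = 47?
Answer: -6215369/2060 ≈ -3017.2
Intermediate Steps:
B(f, U) = U + f*U**2 (B(f, U) = f*U**2 + U = U + f*U**2)
Q(T) = 8 + 64*T (Q(T) = 8*(1 + 8*T) = 8 + 64*T)
-2409/2060 - Q(c) = -2409/2060 - (8 + 64*47) = -2409*1/2060 - (8 + 3008) = -2409/2060 - 1*3016 = -2409/2060 - 3016 = -6215369/2060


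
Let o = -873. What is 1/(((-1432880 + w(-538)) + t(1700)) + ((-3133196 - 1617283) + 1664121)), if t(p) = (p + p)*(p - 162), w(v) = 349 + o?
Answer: 1/709438 ≈ 1.4096e-6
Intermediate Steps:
w(v) = -524 (w(v) = 349 - 873 = -524)
t(p) = 2*p*(-162 + p) (t(p) = (2*p)*(-162 + p) = 2*p*(-162 + p))
1/(((-1432880 + w(-538)) + t(1700)) + ((-3133196 - 1617283) + 1664121)) = 1/(((-1432880 - 524) + 2*1700*(-162 + 1700)) + ((-3133196 - 1617283) + 1664121)) = 1/((-1433404 + 2*1700*1538) + (-4750479 + 1664121)) = 1/((-1433404 + 5229200) - 3086358) = 1/(3795796 - 3086358) = 1/709438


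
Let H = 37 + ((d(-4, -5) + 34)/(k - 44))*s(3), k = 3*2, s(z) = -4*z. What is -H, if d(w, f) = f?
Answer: -877/19 ≈ -46.158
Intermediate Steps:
k = 6
H = 877/19 (H = 37 + ((-5 + 34)/(6 - 44))*(-4*3) = 37 + (29/(-38))*(-12) = 37 + (29*(-1/38))*(-12) = 37 - 29/38*(-12) = 37 + 174/19 = 877/19 ≈ 46.158)
-H = -1*877/19 = -877/19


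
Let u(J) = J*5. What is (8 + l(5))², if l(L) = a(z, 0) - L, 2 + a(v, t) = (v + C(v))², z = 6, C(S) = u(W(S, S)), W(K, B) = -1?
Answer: 4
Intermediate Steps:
u(J) = 5*J
C(S) = -5 (C(S) = 5*(-1) = -5)
a(v, t) = -2 + (-5 + v)² (a(v, t) = -2 + (v - 5)² = -2 + (-5 + v)²)
l(L) = -1 - L (l(L) = (-2 + (-5 + 6)²) - L = (-2 + 1²) - L = (-2 + 1) - L = -1 - L)
(8 + l(5))² = (8 + (-1 - 1*5))² = (8 + (-1 - 5))² = (8 - 6)² = 2² = 4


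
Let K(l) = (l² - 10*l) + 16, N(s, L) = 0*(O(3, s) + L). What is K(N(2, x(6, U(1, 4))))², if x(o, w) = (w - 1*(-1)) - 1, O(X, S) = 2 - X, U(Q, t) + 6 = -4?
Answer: 256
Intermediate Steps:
U(Q, t) = -10 (U(Q, t) = -6 - 4 = -10)
x(o, w) = w (x(o, w) = (w + 1) - 1 = (1 + w) - 1 = w)
N(s, L) = 0 (N(s, L) = 0*((2 - 1*3) + L) = 0*((2 - 3) + L) = 0*(-1 + L) = 0)
K(l) = 16 + l² - 10*l
K(N(2, x(6, U(1, 4))))² = (16 + 0² - 10*0)² = (16 + 0 + 0)² = 16² = 256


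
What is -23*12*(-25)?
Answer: 6900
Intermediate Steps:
-23*12*(-25) = -276*(-25) = 6900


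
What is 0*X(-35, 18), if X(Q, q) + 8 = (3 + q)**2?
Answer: 0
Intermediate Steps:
X(Q, q) = -8 + (3 + q)**2
0*X(-35, 18) = 0*(-8 + (3 + 18)**2) = 0*(-8 + 21**2) = 0*(-8 + 441) = 0*433 = 0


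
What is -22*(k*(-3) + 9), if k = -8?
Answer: -726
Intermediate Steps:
-22*(k*(-3) + 9) = -22*(-8*(-3) + 9) = -22*(24 + 9) = -22*33 = -726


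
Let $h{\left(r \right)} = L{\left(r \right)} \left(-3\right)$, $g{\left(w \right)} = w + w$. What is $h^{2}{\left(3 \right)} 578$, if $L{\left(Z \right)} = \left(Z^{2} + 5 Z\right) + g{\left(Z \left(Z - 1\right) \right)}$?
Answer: $6741792$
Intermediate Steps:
$g{\left(w \right)} = 2 w$
$L{\left(Z \right)} = Z^{2} + 5 Z + 2 Z \left(-1 + Z\right)$ ($L{\left(Z \right)} = \left(Z^{2} + 5 Z\right) + 2 Z \left(Z - 1\right) = \left(Z^{2} + 5 Z\right) + 2 Z \left(-1 + Z\right) = Z^{2} + 5 Z + 2 Z \left(-1 + Z\right)$)
$h{\left(r \right)} = - 9 r \left(1 + r\right)$ ($h{\left(r \right)} = 3 r \left(1 + r\right) \left(-3\right) = - 9 r \left(1 + r\right)$)
$h^{2}{\left(3 \right)} 578 = \left(9 \cdot 3 \left(-1 - 3\right)\right)^{2} \cdot 578 = \left(9 \cdot 3 \left(-4\right)\right)^{2} \cdot 578 = \left(-108\right)^{2} \cdot 578 = 11664 \cdot 578 = 6741792$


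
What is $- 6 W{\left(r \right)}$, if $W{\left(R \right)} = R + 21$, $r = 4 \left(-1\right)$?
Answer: $-102$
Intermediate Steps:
$r = -4$
$W{\left(R \right)} = 21 + R$
$- 6 W{\left(r \right)} = - 6 \left(21 - 4\right) = \left(-6\right) 17 = -102$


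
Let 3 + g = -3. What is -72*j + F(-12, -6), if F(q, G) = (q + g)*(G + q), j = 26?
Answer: -1548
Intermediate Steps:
g = -6 (g = -3 - 3 = -6)
F(q, G) = (-6 + q)*(G + q) (F(q, G) = (q - 6)*(G + q) = (-6 + q)*(G + q))
-72*j + F(-12, -6) = -72*26 + ((-12)**2 - 6*(-6) - 6*(-12) - 6*(-12)) = -1872 + (144 + 36 + 72 + 72) = -1872 + 324 = -1548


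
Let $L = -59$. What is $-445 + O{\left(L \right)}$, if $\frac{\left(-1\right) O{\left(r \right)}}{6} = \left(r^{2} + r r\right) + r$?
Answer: $-41863$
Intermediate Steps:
$O{\left(r \right)} = - 12 r^{2} - 6 r$ ($O{\left(r \right)} = - 6 \left(\left(r^{2} + r r\right) + r\right) = - 6 \left(\left(r^{2} + r^{2}\right) + r\right) = - 6 \left(2 r^{2} + r\right) = - 6 \left(r + 2 r^{2}\right) = - 12 r^{2} - 6 r$)
$-445 + O{\left(L \right)} = -445 - - 354 \left(1 + 2 \left(-59\right)\right) = -445 - - 354 \left(1 - 118\right) = -445 - \left(-354\right) \left(-117\right) = -445 - 41418 = -41863$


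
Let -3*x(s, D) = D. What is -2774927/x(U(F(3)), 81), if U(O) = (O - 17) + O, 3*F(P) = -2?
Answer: 2774927/27 ≈ 1.0278e+5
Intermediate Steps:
F(P) = -2/3 (F(P) = (1/3)*(-2) = -2/3)
U(O) = -17 + 2*O (U(O) = (-17 + O) + O = -17 + 2*O)
x(s, D) = -D/3
-2774927/x(U(F(3)), 81) = -2774927/((-1/3*81)) = -2774927/(-27) = -2774927*(-1/27) = 2774927/27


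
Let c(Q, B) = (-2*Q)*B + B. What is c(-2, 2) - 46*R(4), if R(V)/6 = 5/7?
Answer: -1310/7 ≈ -187.14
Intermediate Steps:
R(V) = 30/7 (R(V) = 6*(5/7) = 30/7)
c(Q, B) = B - 2*B*Q (c(Q, B) = -2*B*Q + B = B - 2*B*Q)
c(-2, 2) - 46*R(4) = 2*(1 - 2*(-2)) - 46*30/7 = 2*(1 + 4) - 1380/7 = 2*5 - 1380/7 = 10 - 1380/7 = -1310/7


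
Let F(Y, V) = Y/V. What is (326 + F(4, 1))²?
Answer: 108900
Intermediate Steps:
(326 + F(4, 1))² = (326 + 4/1)² = (326 + 4*1)² = (326 + 4)² = 330² = 108900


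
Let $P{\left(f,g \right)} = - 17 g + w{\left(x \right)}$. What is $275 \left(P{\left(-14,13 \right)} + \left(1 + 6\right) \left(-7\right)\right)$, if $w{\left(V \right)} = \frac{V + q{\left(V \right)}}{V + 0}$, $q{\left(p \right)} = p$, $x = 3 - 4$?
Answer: $-73700$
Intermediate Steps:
$x = -1$
$w{\left(V \right)} = 2$ ($w{\left(V \right)} = \frac{V + V}{V + 0} = \frac{2 V}{V} = 2$)
$P{\left(f,g \right)} = 2 - 17 g$ ($P{\left(f,g \right)} = - 17 g + 2 = 2 - 17 g$)
$275 \left(P{\left(-14,13 \right)} + \left(1 + 6\right) \left(-7\right)\right) = 275 \left(\left(2 - 221\right) + \left(1 + 6\right) \left(-7\right)\right) = 275 \left(\left(2 - 221\right) + 7 \left(-7\right)\right) = 275 \left(-219 - 49\right) = 275 \left(-268\right) = -73700$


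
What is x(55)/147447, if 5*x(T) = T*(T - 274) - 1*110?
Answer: -2431/147447 ≈ -0.016487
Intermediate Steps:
x(T) = -22 + T*(-274 + T)/5 (x(T) = (T*(T - 274) - 1*110)/5 = (T*(-274 + T) - 110)/5 = (-110 + T*(-274 + T))/5 = -22 + T*(-274 + T)/5)
x(55)/147447 = (-22 - 274/5*55 + (⅕)*55²)/147447 = (-22 - 3014 + (⅕)*3025)*(1/147447) = (-22 - 3014 + 605)*(1/147447) = -2431*1/147447 = -2431/147447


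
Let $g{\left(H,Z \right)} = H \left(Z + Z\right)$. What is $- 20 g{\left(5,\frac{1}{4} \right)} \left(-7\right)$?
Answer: $350$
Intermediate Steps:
$g{\left(H,Z \right)} = 2 H Z$ ($g{\left(H,Z \right)} = H 2 Z = 2 H Z$)
$- 20 g{\left(5,\frac{1}{4} \right)} \left(-7\right) = - 20 \cdot 2 \cdot 5 \cdot \frac{1}{4} \left(-7\right) = \left(-20\right) \frac{5}{2} \left(-7\right) = \left(-50\right) \left(-7\right) = 350$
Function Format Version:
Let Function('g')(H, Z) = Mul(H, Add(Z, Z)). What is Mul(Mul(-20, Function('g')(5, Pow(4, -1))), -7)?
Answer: 350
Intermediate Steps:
Function('g')(H, Z) = Mul(2, H, Z) (Function('g')(H, Z) = Mul(H, Mul(2, Z)) = Mul(2, H, Z))
Mul(Mul(-20, Function('g')(5, Pow(4, -1))), -7) = Mul(Mul(-20, Mul(2, 5, Pow(4, -1))), -7) = Mul(Mul(-20, Mul(2, 5, Rational(1, 4))), -7) = Mul(Mul(-20, Rational(5, 2)), -7) = Mul(-50, -7) = 350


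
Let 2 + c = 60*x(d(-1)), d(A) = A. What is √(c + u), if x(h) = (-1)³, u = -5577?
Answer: I*√5639 ≈ 75.093*I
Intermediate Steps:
x(h) = -1
c = -62 (c = -2 + 60*(-1) = -2 - 60 = -62)
√(c + u) = √(-62 - 5577) = √(-5639) = I*√5639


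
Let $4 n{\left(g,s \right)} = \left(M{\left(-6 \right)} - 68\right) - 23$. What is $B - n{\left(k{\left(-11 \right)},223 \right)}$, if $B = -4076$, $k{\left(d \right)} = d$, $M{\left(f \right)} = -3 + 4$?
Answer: $- \frac{8107}{2} \approx -4053.5$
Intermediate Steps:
$M{\left(f \right)} = 1$
$n{\left(g,s \right)} = - \frac{45}{2}$ ($n{\left(g,s \right)} = \frac{\left(1 - 68\right) - 23}{4} = \frac{-67 - 23}{4} = \frac{1}{4} \left(-90\right) = - \frac{45}{2}$)
$B - n{\left(k{\left(-11 \right)},223 \right)} = -4076 - - \frac{45}{2} = -4076 + \frac{45}{2} = - \frac{8107}{2}$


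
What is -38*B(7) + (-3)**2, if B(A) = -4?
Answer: 161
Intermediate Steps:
-38*B(7) + (-3)**2 = -38*(-4) + (-3)**2 = 152 + 9 = 161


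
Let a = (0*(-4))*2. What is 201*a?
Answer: 0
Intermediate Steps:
a = 0 (a = 0*2 = 0)
201*a = 201*0 = 0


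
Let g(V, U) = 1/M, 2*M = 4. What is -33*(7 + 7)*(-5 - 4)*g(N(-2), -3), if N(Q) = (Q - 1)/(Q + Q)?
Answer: 2079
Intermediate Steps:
M = 2 (M = (1/2)*4 = 2)
N(Q) = (-1 + Q)/(2*Q) (N(Q) = (-1 + Q)/((2*Q)) = (-1 + Q)*(1/(2*Q)) = (-1 + Q)/(2*Q))
g(V, U) = 1/2
-33*(7 + 7)*(-5 - 4)*g(N(-2), -3) = -33*(7 + 7)*(-5 - 4)*(1/2) = -462*(-9*1/2) = -462*(-9)/2 = -33*(-63) = 2079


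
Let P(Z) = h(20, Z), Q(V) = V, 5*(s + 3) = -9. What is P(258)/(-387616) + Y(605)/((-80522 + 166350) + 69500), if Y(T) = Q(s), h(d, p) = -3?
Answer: -36317/1567906720 ≈ -2.3163e-5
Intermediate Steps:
s = -24/5 (s = -3 + (⅕)*(-9) = -3 - 9/5 = -24/5 ≈ -4.8000)
Y(T) = -24/5
P(Z) = -3
P(258)/(-387616) + Y(605)/((-80522 + 166350) + 69500) = -3/(-387616) - 24/(5*((-80522 + 166350) + 69500)) = -3*(-1/387616) - 24/(5*(85828 + 69500)) = 3/387616 - 24/5/155328 = 3/387616 - 24/5*1/155328 = 3/387616 - 1/32360 = -36317/1567906720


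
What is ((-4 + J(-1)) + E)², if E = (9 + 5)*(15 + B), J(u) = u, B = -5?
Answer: 18225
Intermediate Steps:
E = 140 (E = (9 + 5)*(15 - 5) = 14*10 = 140)
((-4 + J(-1)) + E)² = ((-4 - 1) + 140)² = (-5 + 140)² = 135² = 18225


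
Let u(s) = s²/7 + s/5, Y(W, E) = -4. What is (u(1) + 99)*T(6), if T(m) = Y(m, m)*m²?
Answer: -500688/35 ≈ -14305.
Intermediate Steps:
T(m) = -4*m²
u(s) = s/5 + s²/7 (u(s) = s²*(⅐) + s*(⅕) = s²/7 + s/5 = s/5 + s²/7)
(u(1) + 99)*T(6) = ((1/35)*1*(7 + 5*1) + 99)*(-4*6²) = ((1/35)*1*(7 + 5) + 99)*(-4*36) = ((1/35)*1*12 + 99)*(-144) = (12/35 + 99)*(-144) = (3477/35)*(-144) = -500688/35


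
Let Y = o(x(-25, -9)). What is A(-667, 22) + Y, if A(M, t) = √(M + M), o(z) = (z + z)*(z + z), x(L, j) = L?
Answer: 2500 + I*√1334 ≈ 2500.0 + 36.524*I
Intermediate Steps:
o(z) = 4*z² (o(z) = (2*z)*(2*z) = 4*z²)
A(M, t) = √2*√M (A(M, t) = √(2*M) = √2*√M)
Y = 2500 (Y = 4*(-25)² = 4*625 = 2500)
A(-667, 22) + Y = √2*√(-667) + 2500 = √2*(I*√667) + 2500 = I*√1334 + 2500 = 2500 + I*√1334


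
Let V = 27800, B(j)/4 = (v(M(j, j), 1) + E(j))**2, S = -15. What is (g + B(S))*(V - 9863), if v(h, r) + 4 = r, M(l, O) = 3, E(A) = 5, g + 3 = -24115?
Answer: -432317574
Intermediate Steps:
g = -24118 (g = -3 - 24115 = -24118)
v(h, r) = -4 + r
B(j) = 16 (B(j) = 4*((-4 + 1) + 5)**2 = 4*(-3 + 5)**2 = 4*2**2 = 4*4 = 16)
(g + B(S))*(V - 9863) = (-24118 + 16)*(27800 - 9863) = -24102*17937 = -432317574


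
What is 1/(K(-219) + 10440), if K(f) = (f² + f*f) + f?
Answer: 1/106143 ≈ 9.4213e-6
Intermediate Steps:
K(f) = f + 2*f² (K(f) = (f² + f²) + f = 2*f² + f = f + 2*f²)
1/(K(-219) + 10440) = 1/(-219*(1 + 2*(-219)) + 10440) = 1/(-219*(1 - 438) + 10440) = 1/(-219*(-437) + 10440) = 1/(95703 + 10440) = 1/106143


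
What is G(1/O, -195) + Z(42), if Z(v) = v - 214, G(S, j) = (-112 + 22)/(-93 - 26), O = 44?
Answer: -20378/119 ≈ -171.24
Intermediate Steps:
G(S, j) = 90/119 (G(S, j) = -90/(-119) = -90*(-1/119) = 90/119)
Z(v) = -214 + v
G(1/O, -195) + Z(42) = 90/119 + (-214 + 42) = 90/119 - 172 = -20378/119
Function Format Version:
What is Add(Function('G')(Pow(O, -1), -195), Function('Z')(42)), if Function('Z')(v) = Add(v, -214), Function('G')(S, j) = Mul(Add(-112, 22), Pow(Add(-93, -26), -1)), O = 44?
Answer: Rational(-20378, 119) ≈ -171.24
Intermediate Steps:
Function('G')(S, j) = Rational(90, 119) (Function('G')(S, j) = Mul(-90, Pow(-119, -1)) = Mul(-90, Rational(-1, 119)) = Rational(90, 119))
Function('Z')(v) = Add(-214, v)
Add(Function('G')(Pow(O, -1), -195), Function('Z')(42)) = Add(Rational(90, 119), Add(-214, 42)) = Add(Rational(90, 119), -172) = Rational(-20378, 119)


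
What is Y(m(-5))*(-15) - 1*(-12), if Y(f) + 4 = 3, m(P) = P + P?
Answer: 27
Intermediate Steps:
m(P) = 2*P
Y(f) = -1 (Y(f) = -4 + 3 = -1)
Y(m(-5))*(-15) - 1*(-12) = -1*(-15) - 1*(-12) = 15 + 12 = 27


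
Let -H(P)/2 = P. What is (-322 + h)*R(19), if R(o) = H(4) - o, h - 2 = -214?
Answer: 14418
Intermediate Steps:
h = -212 (h = 2 - 214 = -212)
H(P) = -2*P
R(o) = -8 - o (R(o) = -2*4 - o = -8 - o)
(-322 + h)*R(19) = (-322 - 212)*(-8 - 1*19) = -534*(-8 - 19) = -534*(-27) = 14418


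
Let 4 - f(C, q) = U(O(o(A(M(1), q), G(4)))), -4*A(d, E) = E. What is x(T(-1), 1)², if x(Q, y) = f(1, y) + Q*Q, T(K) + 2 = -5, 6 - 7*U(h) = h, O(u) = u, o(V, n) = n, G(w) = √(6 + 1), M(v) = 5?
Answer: (365 + √7)²/49 ≈ 2758.4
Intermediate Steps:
A(d, E) = -E/4
G(w) = √7
U(h) = 6/7 - h/7
f(C, q) = 22/7 + √7/7 (f(C, q) = 4 - (6/7 - √7/7) = 4 + (-6/7 + √7/7) = 22/7 + √7/7)
T(K) = -7 (T(K) = -2 - 5 = -7)
x(Q, y) = 22/7 + Q² + √7/7 (x(Q, y) = (22/7 + √7/7) + Q*Q = (22/7 + √7/7) + Q² = 22/7 + Q² + √7/7)
x(T(-1), 1)² = (22/7 + (-7)² + √7/7)² = (22/7 + 49 + √7/7)² = (365/7 + √7/7)²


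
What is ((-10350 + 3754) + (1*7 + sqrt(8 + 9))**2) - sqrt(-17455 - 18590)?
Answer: -6530 + 14*sqrt(17) - 9*I*sqrt(445) ≈ -6472.3 - 189.86*I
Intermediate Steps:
((-10350 + 3754) + (1*7 + sqrt(8 + 9))**2) - sqrt(-17455 - 18590) = (-6596 + (7 + sqrt(17))**2) - sqrt(-36045) = (-6596 + (7 + sqrt(17))**2) - 9*I*sqrt(445) = -6596 + (7 + sqrt(17))**2 - 9*I*sqrt(445)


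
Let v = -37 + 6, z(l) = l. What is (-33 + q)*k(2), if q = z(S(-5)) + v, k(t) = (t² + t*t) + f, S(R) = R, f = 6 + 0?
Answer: -966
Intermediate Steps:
f = 6
v = -31
k(t) = 6 + 2*t² (k(t) = (t² + t*t) + 6 = (t² + t²) + 6 = 2*t² + 6 = 6 + 2*t²)
q = -36 (q = -5 - 31 = -36)
(-33 + q)*k(2) = (-33 - 36)*(6 + 2*2²) = -69*(6 + 2*4) = -69*(6 + 8) = -69*14 = -966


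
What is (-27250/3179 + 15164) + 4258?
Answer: 61715288/3179 ≈ 19413.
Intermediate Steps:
(-27250/3179 + 15164) + 4258 = 48179106/3179 + 4258 = 61715288/3179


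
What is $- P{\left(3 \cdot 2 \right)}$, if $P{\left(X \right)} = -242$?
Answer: $242$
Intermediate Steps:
$- P{\left(3 \cdot 2 \right)} = \left(-1\right) \left(-242\right) = 242$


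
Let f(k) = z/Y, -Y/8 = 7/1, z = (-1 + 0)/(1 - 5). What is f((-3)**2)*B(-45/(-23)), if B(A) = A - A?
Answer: 0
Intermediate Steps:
z = 1/4 (z = -1/(-4) = -1*(-1/4) = 1/4 ≈ 0.25000)
Y = -56 (Y = -56/1 = -56 ≈ -56.000)
B(A) = 0
f(k) = -1/224 (f(k) = (1/4)/(-56) = (1/4)*(-1/56) = -1/224)
f((-3)**2)*B(-45/(-23)) = -1/224*0 = 0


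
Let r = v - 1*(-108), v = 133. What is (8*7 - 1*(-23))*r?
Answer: 19039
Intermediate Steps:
r = 241 (r = 133 - 1*(-108) = 133 + 108 = 241)
(8*7 - 1*(-23))*r = (8*7 - 1*(-23))*241 = (56 + 23)*241 = 79*241 = 19039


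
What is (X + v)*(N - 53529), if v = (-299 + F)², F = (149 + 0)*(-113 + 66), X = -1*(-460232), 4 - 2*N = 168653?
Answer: -7413683480626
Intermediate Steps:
N = -168649/2 (N = 2 - ½*168653 = 2 - 168653/2 = -168649/2 ≈ -84325.)
X = 460232
F = -7003 (F = 149*(-47) = -7003)
v = 53319204 (v = (-299 - 7003)² = (-7302)² = 53319204)
(X + v)*(N - 53529) = (460232 + 53319204)*(-168649/2 - 53529) = 53779436*(-275707/2) = -7413683480626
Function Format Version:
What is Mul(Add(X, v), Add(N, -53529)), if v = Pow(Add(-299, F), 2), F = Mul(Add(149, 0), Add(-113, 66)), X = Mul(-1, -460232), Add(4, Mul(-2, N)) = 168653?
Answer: -7413683480626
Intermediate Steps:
N = Rational(-168649, 2) (N = Add(2, Mul(Rational(-1, 2), 168653)) = Add(2, Rational(-168653, 2)) = Rational(-168649, 2) ≈ -84325.)
X = 460232
F = -7003 (F = Mul(149, -47) = -7003)
v = 53319204 (v = Pow(Add(-299, -7003), 2) = Pow(-7302, 2) = 53319204)
Mul(Add(X, v), Add(N, -53529)) = Mul(Add(460232, 53319204), Add(Rational(-168649, 2), -53529)) = Mul(53779436, Rational(-275707, 2)) = -7413683480626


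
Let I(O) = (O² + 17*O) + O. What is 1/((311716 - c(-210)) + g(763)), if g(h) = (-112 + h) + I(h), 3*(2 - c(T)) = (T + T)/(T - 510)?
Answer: 36/32697655 ≈ 1.1010e-6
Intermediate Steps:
c(T) = 2 - 2*T/(3*(-510 + T)) (c(T) = 2 - (T + T)/(3*(T - 510)) = 2 - 2*T/(3*(-510 + T)))
I(O) = O² + 18*O
g(h) = -112 + h + h*(18 + h) (g(h) = (-112 + h) + h*(18 + h) = -112 + h + h*(18 + h))
1/((311716 - c(-210)) + g(763)) = 1/((311716 - 4*(-765 - 210)/(3*(-510 - 210))) + (-112 + 763 + 763*(18 + 763))) = 1/((311716 - 4*(-975)/(3*(-720))) + (-112 + 763 + 763*781)) = 1/((311716 - 4*(-1)*(-975)/(3*720)) + (-112 + 763 + 595903)) = 1/((311716 - 1*65/36) + 596554) = 1/((311716 - 65/36) + 596554) = 1/(11221711/36 + 596554) = 1/(32697655/36) = 36/32697655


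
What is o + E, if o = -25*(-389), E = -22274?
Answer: -12549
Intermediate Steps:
o = 9725
o + E = 9725 - 22274 = -12549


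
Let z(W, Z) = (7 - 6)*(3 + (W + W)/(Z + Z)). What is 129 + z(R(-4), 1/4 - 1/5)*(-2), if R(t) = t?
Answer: 283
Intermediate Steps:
z(W, Z) = 3 + W/Z (z(W, Z) = 1*(3 + (2*W)/((2*Z))) = 1*(3 + (2*W)*(1/(2*Z))) = 1*(3 + W/Z) = 3 + W/Z)
129 + z(R(-4), 1/4 - 1/5)*(-2) = 129 + (3 - 4/(1/4 - 1/5))*(-2) = 129 + (3 - 4/(1*(¼) - 1*⅕))*(-2) = 129 + (3 - 4/(¼ - ⅕))*(-2) = 129 + (3 - 4/1/20)*(-2) = 129 + (3 - 4*20)*(-2) = 129 + (3 - 80)*(-2) = 129 - 77*(-2) = 129 + 154 = 283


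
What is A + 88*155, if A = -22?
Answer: 13618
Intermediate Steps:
A + 88*155 = -22 + 88*155 = -22 + 13640 = 13618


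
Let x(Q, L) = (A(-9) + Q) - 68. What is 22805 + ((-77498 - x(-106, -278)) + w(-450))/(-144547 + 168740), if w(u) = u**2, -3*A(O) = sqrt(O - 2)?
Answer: 551846541/24193 + I*sqrt(11)/72579 ≈ 22810.0 + 4.5697e-5*I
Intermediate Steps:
A(O) = -sqrt(-2 + O)/3 (A(O) = -sqrt(O - 2)/3 = -sqrt(-2 + O)/3)
x(Q, L) = -68 + Q - I*sqrt(11)/3 (x(Q, L) = (-sqrt(-2 - 9)/3 + Q) - 68 = (-I*sqrt(11)/3 + Q) - 68 = (Q - I*sqrt(11)/3) - 68 = -68 + Q - I*sqrt(11)/3)
22805 + ((-77498 - x(-106, -278)) + w(-450))/(-144547 + 168740) = 22805 + ((-77498 - (-68 - 106 - I*sqrt(11)/3)) + (-450)**2)/(-144547 + 168740) = 22805 + ((-77498 - (-174 - I*sqrt(11)/3)) + 202500)/24193 = 22805 + ((-77498 + (174 + I*sqrt(11)/3)) + 202500)*(1/24193) = 22805 + ((-77324 + I*sqrt(11)/3) + 202500)*(1/24193) = 22805 + (125176 + I*sqrt(11)/3)*(1/24193) = 22805 + (125176/24193 + I*sqrt(11)/72579) = 551846541/24193 + I*sqrt(11)/72579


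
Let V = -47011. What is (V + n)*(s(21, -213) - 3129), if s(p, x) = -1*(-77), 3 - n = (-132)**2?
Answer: 196646464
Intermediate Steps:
n = -17421 (n = 3 - 1*(-132)**2 = 3 - 1*17424 = 3 - 17424 = -17421)
s(p, x) = 77
(V + n)*(s(21, -213) - 3129) = (-47011 - 17421)*(77 - 3129) = -64432*(-3052) = 196646464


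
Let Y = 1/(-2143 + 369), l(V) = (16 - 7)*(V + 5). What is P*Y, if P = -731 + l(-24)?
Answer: 451/887 ≈ 0.50846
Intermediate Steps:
l(V) = 45 + 9*V (l(V) = 9*(5 + V) = 45 + 9*V)
Y = -1/1774 (Y = 1/(-1774) = -1/1774 ≈ -0.00056370)
P = -902 (P = -731 + (45 + 9*(-24)) = -731 + (45 - 216) = -731 - 171 = -902)
P*Y = -902*(-1/1774) = 451/887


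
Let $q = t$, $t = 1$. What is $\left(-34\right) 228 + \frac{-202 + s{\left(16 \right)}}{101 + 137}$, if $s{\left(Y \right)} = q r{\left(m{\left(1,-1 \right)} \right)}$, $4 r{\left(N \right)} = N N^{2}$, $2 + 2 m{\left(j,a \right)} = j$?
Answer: $- \frac{59045697}{7616} \approx -7752.9$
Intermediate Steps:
$m{\left(j,a \right)} = -1 + \frac{j}{2}$
$r{\left(N \right)} = \frac{N^{3}}{4}$ ($r{\left(N \right)} = \frac{N N^{2}}{4} = \frac{N^{3}}{4}$)
$q = 1$
$s{\left(Y \right)} = - \frac{1}{32}$ ($s{\left(Y \right)} = 1 \frac{\left(-1 + \frac{1}{2} \cdot 1\right)^{3}}{4} = 1 \frac{\left(-1 + \frac{1}{2}\right)^{3}}{4} = 1 \frac{\left(- \frac{1}{2}\right)^{3}}{4} = 1 \cdot \frac{1}{4} \left(- \frac{1}{8}\right) = 1 \left(- \frac{1}{32}\right) = - \frac{1}{32}$)
$\left(-34\right) 228 + \frac{-202 + s{\left(16 \right)}}{101 + 137} = \left(-34\right) 228 + \frac{-202 - \frac{1}{32}}{101 + 137} = -7752 - \frac{6465}{32 \cdot 238} = -7752 - \frac{6465}{7616} = - \frac{59045697}{7616}$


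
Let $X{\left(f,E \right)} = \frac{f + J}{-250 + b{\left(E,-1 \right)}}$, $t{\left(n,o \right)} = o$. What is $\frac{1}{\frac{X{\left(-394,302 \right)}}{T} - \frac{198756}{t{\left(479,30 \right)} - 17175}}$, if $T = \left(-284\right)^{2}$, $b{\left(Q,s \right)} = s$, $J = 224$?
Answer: $\frac{19283034840}{223541653477} \approx 0.086262$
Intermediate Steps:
$X{\left(f,E \right)} = - \frac{224}{251} - \frac{f}{251}$ ($X{\left(f,E \right)} = \frac{f + 224}{-250 - 1} = \frac{224 + f}{-251} = \left(224 + f\right) \left(- \frac{1}{251}\right) = - \frac{224}{251} - \frac{f}{251}$)
$T = 80656$
$\frac{1}{\frac{X{\left(-394,302 \right)}}{T} - \frac{198756}{t{\left(479,30 \right)} - 17175}} = \frac{1}{\frac{- \frac{224}{251} - - \frac{394}{251}}{80656} - \frac{198756}{30 - 17175}} = \frac{1}{\left(- \frac{224}{251} + \frac{394}{251}\right) \frac{1}{80656} - \frac{198756}{-17145}} = \frac{1}{\frac{170}{251} \cdot \frac{1}{80656} - - \frac{22084}{1905}} = \frac{1}{\frac{85}{10122328} + \frac{22084}{1905}} = \frac{1}{\frac{223541653477}{19283034840}} = \frac{19283034840}{223541653477}$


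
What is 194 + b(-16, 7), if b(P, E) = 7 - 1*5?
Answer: 196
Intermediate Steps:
b(P, E) = 2 (b(P, E) = 7 - 5 = 2)
194 + b(-16, 7) = 194 + 2 = 196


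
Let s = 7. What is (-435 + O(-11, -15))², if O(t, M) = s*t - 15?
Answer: 277729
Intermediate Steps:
O(t, M) = -15 + 7*t (O(t, M) = 7*t - 15 = -15 + 7*t)
(-435 + O(-11, -15))² = (-435 + (-15 + 7*(-11)))² = (-435 + (-15 - 77))² = (-435 - 92)² = (-527)² = 277729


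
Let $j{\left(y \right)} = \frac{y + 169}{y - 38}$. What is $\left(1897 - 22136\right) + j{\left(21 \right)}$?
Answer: $- \frac{344253}{17} \approx -20250.0$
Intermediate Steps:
$j{\left(y \right)} = \frac{169 + y}{-38 + y}$
$\left(1897 - 22136\right) + j{\left(21 \right)} = \left(1897 - 22136\right) + \frac{169 + 21}{-38 + 21} = \left(1897 - 22136\right) + \frac{1}{-17} \cdot 190 = -20239 - \frac{190}{17} = - \frac{344253}{17}$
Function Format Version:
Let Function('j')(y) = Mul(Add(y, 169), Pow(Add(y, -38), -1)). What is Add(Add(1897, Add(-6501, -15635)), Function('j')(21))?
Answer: Rational(-344253, 17) ≈ -20250.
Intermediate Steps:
Function('j')(y) = Mul(Pow(Add(-38, y), -1), Add(169, y)) (Function('j')(y) = Mul(Add(169, y), Pow(Add(-38, y), -1)) = Mul(Pow(Add(-38, y), -1), Add(169, y)))
Add(Add(1897, Add(-6501, -15635)), Function('j')(21)) = Add(Add(1897, Add(-6501, -15635)), Mul(Pow(Add(-38, 21), -1), Add(169, 21))) = Add(Add(1897, -22136), Mul(Pow(-17, -1), 190)) = Add(-20239, Mul(Rational(-1, 17), 190)) = Add(-20239, Rational(-190, 17)) = Rational(-344253, 17)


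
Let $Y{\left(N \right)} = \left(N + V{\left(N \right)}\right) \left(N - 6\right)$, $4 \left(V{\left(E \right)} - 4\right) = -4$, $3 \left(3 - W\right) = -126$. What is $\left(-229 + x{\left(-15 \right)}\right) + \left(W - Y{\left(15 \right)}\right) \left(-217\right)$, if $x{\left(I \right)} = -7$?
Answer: $25153$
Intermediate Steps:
$W = 45$ ($W = 3 - -42 = 3 + 42 = 45$)
$V{\left(E \right)} = 3$ ($V{\left(E \right)} = 4 + \frac{1}{4} \left(-4\right) = 4 - 1 = 3$)
$Y{\left(N \right)} = \left(-6 + N\right) \left(3 + N\right)$ ($Y{\left(N \right)} = \left(N + 3\right) \left(N - 6\right) = \left(3 + N\right) \left(-6 + N\right) = \left(-6 + N\right) \left(3 + N\right)$)
$\left(-229 + x{\left(-15 \right)}\right) + \left(W - Y{\left(15 \right)}\right) \left(-217\right) = \left(-229 - 7\right) + \left(45 - \left(-18 + 15^{2} - 45\right)\right) \left(-217\right) = -236 + \left(45 - \left(-18 + 225 - 45\right)\right) \left(-217\right) = -236 + \left(45 - 162\right) \left(-217\right) = -236 - -25389 = -236 + 25389 = 25153$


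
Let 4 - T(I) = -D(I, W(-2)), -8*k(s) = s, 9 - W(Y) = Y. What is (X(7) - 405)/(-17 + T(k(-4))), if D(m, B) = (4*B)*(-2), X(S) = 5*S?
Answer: 370/101 ≈ 3.6634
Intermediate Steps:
W(Y) = 9 - Y
k(s) = -s/8
D(m, B) = -8*B
T(I) = -84 (T(I) = 4 - (-1)*(-8*(9 - 1*(-2))) = 4 - (-1)*(-8*(9 + 2)) = 4 - (-1)*(-8*11) = 4 - (-1)*(-88) = 4 - 1*88 = 4 - 88 = -84)
(X(7) - 405)/(-17 + T(k(-4))) = (5*7 - 405)/(-17 - 84) = (35 - 405)/(-101) = -370*(-1/101) = 370/101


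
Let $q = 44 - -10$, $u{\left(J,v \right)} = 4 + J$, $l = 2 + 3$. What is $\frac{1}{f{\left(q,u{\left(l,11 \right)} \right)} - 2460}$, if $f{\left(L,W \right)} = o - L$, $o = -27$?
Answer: $- \frac{1}{2541} \approx -0.00039355$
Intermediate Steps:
$l = 5$
$q = 54$ ($q = 44 + 10 = 54$)
$f{\left(L,W \right)} = -27 - L$
$\frac{1}{f{\left(q,u{\left(l,11 \right)} \right)} - 2460} = \frac{1}{\left(-27 - 54\right) - 2460} = \frac{1}{-81 - 2460} = \frac{1}{-2541} = - \frac{1}{2541}$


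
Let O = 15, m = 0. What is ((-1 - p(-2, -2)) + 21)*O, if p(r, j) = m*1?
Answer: 300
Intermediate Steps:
p(r, j) = 0 (p(r, j) = 0*1 = 0)
((-1 - p(-2, -2)) + 21)*O = ((-1 - 1*0) + 21)*15 = ((-1 + 0) + 21)*15 = (-1 + 21)*15 = 20*15 = 300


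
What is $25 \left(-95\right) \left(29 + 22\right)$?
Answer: $-121125$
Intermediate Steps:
$25 \left(-95\right) \left(29 + 22\right) = \left(-2375\right) 51 = -121125$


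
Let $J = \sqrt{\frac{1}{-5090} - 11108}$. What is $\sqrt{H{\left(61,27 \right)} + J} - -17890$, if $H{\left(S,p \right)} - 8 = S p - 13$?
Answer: $17890 + \frac{\sqrt{42541100200 + 5090 i \sqrt{287787179890}}}{5090} \approx 17931.0 + 1.2998 i$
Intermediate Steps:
$H{\left(S,p \right)} = -5 + S p$ ($H{\left(S,p \right)} = 8 + \left(S p - 13\right) = 8 + \left(-13 + S p\right) = -5 + S p$)
$J = \frac{i \sqrt{287787179890}}{5090}$ ($J = \sqrt{- \frac{1}{5090} - 11108} = \sqrt{- \frac{56539721}{5090}} = \frac{i \sqrt{287787179890}}{5090} \approx 105.39 i$)
$\sqrt{H{\left(61,27 \right)} + J} - -17890 = \sqrt{\left(-5 + 61 \cdot 27\right) + \frac{i \sqrt{287787179890}}{5090}} - -17890 = \sqrt{\left(-5 + 1647\right) + \frac{i \sqrt{287787179890}}{5090}} + 17890 = \sqrt{1642 + \frac{i \sqrt{287787179890}}{5090}} + 17890 = 17890 + \sqrt{1642 + \frac{i \sqrt{287787179890}}{5090}}$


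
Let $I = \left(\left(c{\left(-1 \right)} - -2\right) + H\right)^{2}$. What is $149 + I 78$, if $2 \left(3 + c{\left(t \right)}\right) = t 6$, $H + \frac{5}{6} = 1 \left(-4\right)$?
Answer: $\frac{37411}{6} \approx 6235.2$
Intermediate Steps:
$H = - \frac{29}{6}$ ($H = - \frac{5}{6} + 1 \left(-4\right) = - \frac{5}{6} - 4 = - \frac{29}{6} \approx -4.8333$)
$c{\left(t \right)} = -3 + 3 t$ ($c{\left(t \right)} = -3 + \frac{t 6}{2} = -3 + \frac{6 t}{2} = -3 + 3 t$)
$I = \frac{2809}{36}$ ($I = \left(\left(\left(-3 + 3 \left(-1\right)\right) - -2\right) - \frac{29}{6}\right)^{2} = \left(\left(\left(-3 - 3\right) + 2\right) - \frac{29}{6}\right)^{2} = \left(\left(-6 + 2\right) - \frac{29}{6}\right)^{2} = \left(-4 - \frac{29}{6}\right)^{2} = \left(- \frac{53}{6}\right)^{2} = \frac{2809}{36} \approx 78.028$)
$149 + I 78 = 149 + \frac{2809}{36} \cdot 78 = 149 + \frac{36517}{6} = \frac{37411}{6}$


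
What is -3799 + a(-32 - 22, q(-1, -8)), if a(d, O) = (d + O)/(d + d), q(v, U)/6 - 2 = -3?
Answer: -34186/9 ≈ -3798.4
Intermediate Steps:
q(v, U) = -6 (q(v, U) = 12 + 6*(-3) = 12 - 18 = -6)
a(d, O) = (O + d)/(2*d) (a(d, O) = (O + d)/((2*d)) = (O + d)*(1/(2*d)) = (O + d)/(2*d))
-3799 + a(-32 - 22, q(-1, -8)) = -3799 + (-6 + (-32 - 22))/(2*(-32 - 22)) = -3799 + (½)*(-6 - 54)/(-54) = -3799 + (½)*(-1/54)*(-60) = -3799 + 5/9 = -34186/9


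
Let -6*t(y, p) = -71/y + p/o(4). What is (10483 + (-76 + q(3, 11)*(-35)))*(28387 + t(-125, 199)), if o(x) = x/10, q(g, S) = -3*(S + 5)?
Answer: 171055155507/500 ≈ 3.4211e+8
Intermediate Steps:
q(g, S) = -15 - 3*S (q(g, S) = -3*(5 + S) = -15 - 3*S)
o(x) = x/10 (o(x) = x*(⅒) = x/10)
t(y, p) = -5*p/12 + 71/(6*y) (t(y, p) = -(-71/y + p/(((⅒)*4)))/6 = -(-71/y + p/(⅖))/6 = -(-71/y + p*(5/2))/6 = -(-71/y + 5*p/2)/6 = -5*p/12 + 71/(6*y))
(10483 + (-76 + q(3, 11)*(-35)))*(28387 + t(-125, 199)) = (10483 + (-76 + (-15 - 3*11)*(-35)))*(28387 + (1/12)*(142 - 5*199*(-125))/(-125)) = (10483 + (-76 + (-15 - 33)*(-35)))*(28387 + (1/12)*(-1/125)*(142 + 124375)) = (10483 + (-76 - 48*(-35)))*(28387 + (1/12)*(-1/125)*124517) = (10483 + (-76 + 1680))*(28387 - 124517/1500) = (10483 + 1604)*(42455983/1500) = 12087*(42455983/1500) = 171055155507/500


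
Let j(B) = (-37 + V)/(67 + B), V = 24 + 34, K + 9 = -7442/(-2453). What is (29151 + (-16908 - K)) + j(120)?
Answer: 510798821/41701 ≈ 12249.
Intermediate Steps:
K = -14635/2453 (K = -9 - 7442/(-2453) = -9 - 7442*(-1/2453) = -9 + 7442/2453 = -14635/2453 ≈ -5.9662)
V = 58
j(B) = 21/(67 + B) (j(B) = (-37 + 58)/(67 + B) = 21/(67 + B))
(29151 + (-16908 - K)) + j(120) = (29151 + (-16908 - 1*(-14635/2453))) + 21/(67 + 120) = (29151 + (-16908 + 14635/2453)) + 21/187 = (29151 - 41460689/2453) + 21*(1/187) = 30046714/2453 + 21/187 = 510798821/41701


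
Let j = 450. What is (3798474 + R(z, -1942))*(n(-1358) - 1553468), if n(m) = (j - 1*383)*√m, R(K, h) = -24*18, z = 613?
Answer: -5900136709656 + 254468814*I*√1358 ≈ -5.9001e+12 + 9.3774e+9*I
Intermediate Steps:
R(K, h) = -432
n(m) = 67*√m (n(m) = (450 - 1*383)*√m = (450 - 383)*√m = 67*√m)
(3798474 + R(z, -1942))*(n(-1358) - 1553468) = (3798474 - 432)*(67*√(-1358) - 1553468) = 3798042*(67*(I*√1358) - 1553468) = 3798042*(67*I*√1358 - 1553468) = 3798042*(-1553468 + 67*I*√1358) = -5900136709656 + 254468814*I*√1358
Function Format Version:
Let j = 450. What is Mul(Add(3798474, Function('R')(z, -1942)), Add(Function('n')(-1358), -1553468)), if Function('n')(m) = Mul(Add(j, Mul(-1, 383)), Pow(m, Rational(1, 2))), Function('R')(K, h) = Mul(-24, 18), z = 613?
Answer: Add(-5900136709656, Mul(254468814, I, Pow(1358, Rational(1, 2)))) ≈ Add(-5.9001e+12, Mul(9.3774e+9, I))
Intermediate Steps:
Function('R')(K, h) = -432
Function('n')(m) = Mul(67, Pow(m, Rational(1, 2))) (Function('n')(m) = Mul(Add(450, Mul(-1, 383)), Pow(m, Rational(1, 2))) = Mul(Add(450, -383), Pow(m, Rational(1, 2))) = Mul(67, Pow(m, Rational(1, 2))))
Mul(Add(3798474, Function('R')(z, -1942)), Add(Function('n')(-1358), -1553468)) = Mul(Add(3798474, -432), Add(Mul(67, Pow(-1358, Rational(1, 2))), -1553468)) = Mul(3798042, Add(Mul(67, Mul(I, Pow(1358, Rational(1, 2)))), -1553468)) = Mul(3798042, Add(Mul(67, I, Pow(1358, Rational(1, 2))), -1553468)) = Mul(3798042, Add(-1553468, Mul(67, I, Pow(1358, Rational(1, 2))))) = Add(-5900136709656, Mul(254468814, I, Pow(1358, Rational(1, 2))))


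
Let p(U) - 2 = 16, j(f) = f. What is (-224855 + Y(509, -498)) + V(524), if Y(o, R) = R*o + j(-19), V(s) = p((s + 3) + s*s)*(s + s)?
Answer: -459492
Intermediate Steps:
p(U) = 18 (p(U) = 2 + 16 = 18)
V(s) = 36*s (V(s) = 18*(s + s) = 18*(2*s) = 36*s)
Y(o, R) = -19 + R*o (Y(o, R) = R*o - 19 = -19 + R*o)
(-224855 + Y(509, -498)) + V(524) = (-224855 + (-19 - 498*509)) + 36*524 = (-224855 + (-19 - 253482)) + 18864 = (-224855 - 253501) + 18864 = -478356 + 18864 = -459492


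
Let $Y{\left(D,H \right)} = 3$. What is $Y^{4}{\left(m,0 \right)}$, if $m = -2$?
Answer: $81$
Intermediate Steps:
$Y^{4}{\left(m,0 \right)} = 3^{4} = 81$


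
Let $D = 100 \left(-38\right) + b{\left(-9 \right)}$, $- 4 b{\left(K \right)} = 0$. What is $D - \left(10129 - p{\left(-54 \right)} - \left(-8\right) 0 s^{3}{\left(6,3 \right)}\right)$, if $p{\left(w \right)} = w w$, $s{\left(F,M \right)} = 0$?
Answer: $-11013$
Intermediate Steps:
$b{\left(K \right)} = 0$ ($b{\left(K \right)} = \left(- \frac{1}{4}\right) 0 = 0$)
$p{\left(w \right)} = w^{2}$
$D = -3800$ ($D = 100 \left(-38\right) + 0 = -3800 + 0 = -3800$)
$D - \left(10129 - p{\left(-54 \right)} - \left(-8\right) 0 s^{3}{\left(6,3 \right)}\right) = -3800 - \left(7213 - \left(-8\right) 0 \cdot 0^{3}\right) = -3800 + \left(\left(0 \cdot 0 + 2916\right) - 10129\right) = -3800 + \left(\left(0 + 2916\right) - 10129\right) = -3800 + \left(2916 - 10129\right) = -3800 - 7213 = -11013$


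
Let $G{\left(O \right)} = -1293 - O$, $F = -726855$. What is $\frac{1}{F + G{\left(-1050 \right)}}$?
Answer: $- \frac{1}{727098} \approx -1.3753 \cdot 10^{-6}$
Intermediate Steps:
$\frac{1}{F + G{\left(-1050 \right)}} = \frac{1}{-726855 - 243} = \frac{1}{-727098} = - \frac{1}{727098}$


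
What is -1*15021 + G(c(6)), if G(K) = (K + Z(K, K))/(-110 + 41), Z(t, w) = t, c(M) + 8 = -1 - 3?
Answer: -345475/23 ≈ -15021.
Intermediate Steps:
c(M) = -12 (c(M) = -8 + (-1 - 3) = -8 - 4 = -12)
G(K) = -2*K/69 (G(K) = (K + K)/(-110 + 41) = (2*K)/(-69) = (2*K)*(-1/69) = -2*K/69)
-1*15021 + G(c(6)) = -1*15021 - 2/69*(-12) = -15021 + 8/23 = -345475/23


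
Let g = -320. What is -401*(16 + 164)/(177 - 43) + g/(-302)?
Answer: -5438870/10117 ≈ -537.60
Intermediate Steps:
-401*(16 + 164)/(177 - 43) + g/(-302) = -401*(16 + 164)/(177 - 43) - 320/(-302) = -401/(134/180) - 320*(-1/302) = -401/(134*(1/180)) + 160/151 = -401/67/90 + 160/151 = -401*90/67 + 160/151 = -36090/67 + 160/151 = -5438870/10117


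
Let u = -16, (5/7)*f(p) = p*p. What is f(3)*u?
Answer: -1008/5 ≈ -201.60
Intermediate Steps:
f(p) = 7*p²/5 (f(p) = 7*(p*p)/5 = 7*p²/5)
f(3)*u = ((7/5)*3²)*(-16) = ((7/5)*9)*(-16) = (63/5)*(-16) = -1008/5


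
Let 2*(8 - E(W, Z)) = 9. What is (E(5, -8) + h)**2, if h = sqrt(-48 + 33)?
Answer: -11/4 + 7*I*sqrt(15) ≈ -2.75 + 27.111*I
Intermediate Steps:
h = I*sqrt(15) (h = sqrt(-15) = I*sqrt(15) ≈ 3.873*I)
E(W, Z) = 7/2 (E(W, Z) = 8 - 1/2*9 = 8 - 9/2 = 7/2)
(E(5, -8) + h)**2 = (7/2 + I*sqrt(15))**2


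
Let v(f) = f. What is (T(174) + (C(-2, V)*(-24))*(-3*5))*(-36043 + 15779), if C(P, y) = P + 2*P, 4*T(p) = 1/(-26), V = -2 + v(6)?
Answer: 569015653/13 ≈ 4.3770e+7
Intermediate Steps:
V = 4 (V = -2 + 6 = 4)
T(p) = -1/104 (T(p) = (¼)/(-26) = (¼)*(-1/26) = -1/104)
C(P, y) = 3*P
(T(174) + (C(-2, V)*(-24))*(-3*5))*(-36043 + 15779) = (-1/104 + ((3*(-2))*(-24))*(-3*5))*(-36043 + 15779) = (-1/104 - 6*(-24)*(-15))*(-20264) = (-1/104 + 144*(-15))*(-20264) = (-1/104 - 2160)*(-20264) = -224641/104*(-20264) = 569015653/13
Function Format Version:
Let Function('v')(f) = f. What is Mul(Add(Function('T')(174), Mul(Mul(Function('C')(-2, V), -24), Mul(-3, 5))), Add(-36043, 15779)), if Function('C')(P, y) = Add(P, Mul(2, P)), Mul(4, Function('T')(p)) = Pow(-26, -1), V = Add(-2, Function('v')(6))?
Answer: Rational(569015653, 13) ≈ 4.3770e+7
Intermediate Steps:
V = 4 (V = Add(-2, 6) = 4)
Function('T')(p) = Rational(-1, 104) (Function('T')(p) = Mul(Rational(1, 4), Pow(-26, -1)) = Mul(Rational(1, 4), Rational(-1, 26)) = Rational(-1, 104))
Function('C')(P, y) = Mul(3, P)
Mul(Add(Function('T')(174), Mul(Mul(Function('C')(-2, V), -24), Mul(-3, 5))), Add(-36043, 15779)) = Mul(Add(Rational(-1, 104), Mul(Mul(Mul(3, -2), -24), Mul(-3, 5))), Add(-36043, 15779)) = Mul(Add(Rational(-1, 104), Mul(Mul(-6, -24), -15)), -20264) = Mul(Add(Rational(-1, 104), Mul(144, -15)), -20264) = Mul(Add(Rational(-1, 104), -2160), -20264) = Mul(Rational(-224641, 104), -20264) = Rational(569015653, 13)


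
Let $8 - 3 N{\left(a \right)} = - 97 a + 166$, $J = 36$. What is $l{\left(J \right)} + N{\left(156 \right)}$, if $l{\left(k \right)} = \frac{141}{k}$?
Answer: $\frac{19981}{4} \approx 4995.3$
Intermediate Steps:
$N{\left(a \right)} = - \frac{158}{3} + \frac{97 a}{3}$ ($N{\left(a \right)} = \frac{8}{3} - \frac{- 97 a + 166}{3} = \frac{8}{3} - \frac{166 - 97 a}{3} = \frac{8}{3} + \left(- \frac{166}{3} + \frac{97 a}{3}\right) = - \frac{158}{3} + \frac{97 a}{3}$)
$l{\left(J \right)} + N{\left(156 \right)} = \frac{141}{36} + \left(- \frac{158}{3} + \frac{97}{3} \cdot 156\right) = 141 \cdot \frac{1}{36} + \left(- \frac{158}{3} + 5044\right) = \frac{47}{12} + \frac{14974}{3} = \frac{19981}{4}$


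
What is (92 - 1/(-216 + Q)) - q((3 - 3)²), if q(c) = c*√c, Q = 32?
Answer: 16929/184 ≈ 92.005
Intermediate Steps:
q(c) = c^(3/2)
(92 - 1/(-216 + Q)) - q((3 - 3)²) = (92 - 1/(-216 + 32)) - ((3 - 3)²)^(3/2) = (92 - 1/(-184)) - (0²)^(3/2) = (92 - 1*(-1/184)) - 0^(3/2) = (92 + 1/184) - 1*0 = 16929/184 + 0 = 16929/184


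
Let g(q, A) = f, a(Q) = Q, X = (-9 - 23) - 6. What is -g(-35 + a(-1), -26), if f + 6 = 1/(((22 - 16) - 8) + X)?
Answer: 241/40 ≈ 6.0250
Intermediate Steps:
X = -38 (X = -32 - 6 = -38)
f = -241/40 (f = -6 + 1/(((22 - 16) - 8) - 38) = -6 + 1/((6 - 8) - 38) = -6 + 1/(-2 - 38) = -6 + 1/(-40) = -6 - 1/40 = -241/40 ≈ -6.0250)
g(q, A) = -241/40
-g(-35 + a(-1), -26) = -1*(-241/40) = 241/40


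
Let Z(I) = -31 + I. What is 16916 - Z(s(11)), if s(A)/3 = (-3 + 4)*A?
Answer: 16914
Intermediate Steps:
s(A) = 3*A (s(A) = 3*((-3 + 4)*A) = 3*(1*A) = 3*A)
16916 - Z(s(11)) = 16916 - (-31 + 3*11) = 16916 - (-31 + 33) = 16916 - 1*2 = 16916 - 2 = 16914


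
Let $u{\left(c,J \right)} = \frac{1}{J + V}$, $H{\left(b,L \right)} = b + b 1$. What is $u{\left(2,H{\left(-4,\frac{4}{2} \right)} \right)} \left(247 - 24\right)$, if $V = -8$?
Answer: $- \frac{223}{16} \approx -13.938$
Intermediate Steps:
$H{\left(b,L \right)} = 2 b$ ($H{\left(b,L \right)} = b + b = 2 b$)
$u{\left(c,J \right)} = \frac{1}{-8 + J}$ ($u{\left(c,J \right)} = \frac{1}{J - 8} = \frac{1}{-8 + J}$)
$u{\left(2,H{\left(-4,\frac{4}{2} \right)} \right)} \left(247 - 24\right) = \frac{247 - 24}{-8 + 2 \left(-4\right)} = \frac{1}{-8 - 8} \cdot 223 = \frac{1}{-16} \cdot 223 = \left(- \frac{1}{16}\right) 223 = - \frac{223}{16}$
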